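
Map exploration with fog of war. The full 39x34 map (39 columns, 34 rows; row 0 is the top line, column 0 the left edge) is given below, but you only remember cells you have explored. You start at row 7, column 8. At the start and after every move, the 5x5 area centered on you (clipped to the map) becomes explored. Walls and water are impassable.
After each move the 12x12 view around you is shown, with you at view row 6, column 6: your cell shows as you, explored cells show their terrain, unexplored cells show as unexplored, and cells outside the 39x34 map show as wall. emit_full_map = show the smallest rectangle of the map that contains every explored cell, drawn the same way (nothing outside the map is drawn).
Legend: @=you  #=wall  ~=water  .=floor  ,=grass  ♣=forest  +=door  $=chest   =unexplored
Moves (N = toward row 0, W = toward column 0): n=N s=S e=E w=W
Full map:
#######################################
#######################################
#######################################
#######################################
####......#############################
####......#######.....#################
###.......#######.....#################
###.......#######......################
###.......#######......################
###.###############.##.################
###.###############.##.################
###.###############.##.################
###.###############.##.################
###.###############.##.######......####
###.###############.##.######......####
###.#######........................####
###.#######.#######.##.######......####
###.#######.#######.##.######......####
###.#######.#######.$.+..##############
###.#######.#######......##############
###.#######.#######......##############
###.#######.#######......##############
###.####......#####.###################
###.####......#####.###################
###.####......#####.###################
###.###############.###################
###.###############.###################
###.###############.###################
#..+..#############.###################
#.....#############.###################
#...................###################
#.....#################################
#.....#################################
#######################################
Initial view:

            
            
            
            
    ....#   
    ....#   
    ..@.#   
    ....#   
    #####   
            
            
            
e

            
            
            
            
   ....##   
   ....##   
   ...@##   
   ....##   
   ######   
            
            
            

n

            
            
            
            
    ...##   
   ....##   
   ...@##   
   ....##   
   ....##   
   ######   
            
            

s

            
            
            
    ...##   
   ....##   
   ....##   
   ...@##   
   ....##   
   ######   
            
            
            

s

            
            
    ...##   
   ....##   
   ....##   
   ....##   
   ...@##   
   ######   
    #####   
            
            
            

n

            
            
            
    ...##   
   ....##   
   ....##   
   ...@##   
   ....##   
   ######   
    #####   
            
            

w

            
            
            
     ...##  
    ....##  
    ....##  
    ..@.##  
    ....##  
    ######  
     #####  
            
            

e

            
            
            
    ...##   
   ....##   
   ....##   
   ...@##   
   ....##   
   ######   
    #####   
            
            

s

            
            
    ...##   
   ....##   
   ....##   
   ....##   
   ...@##   
   ######   
    #####   
            
            
            

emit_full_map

 ...##
....##
....##
....##
...@##
######
 #####

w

            
            
     ...##  
    ....##  
    ....##  
    ....##  
    ..@.##  
    ######  
    ######  
            
            
            

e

            
            
    ...##   
   ....##   
   ....##   
   ....##   
   ...@##   
   ######   
   ######   
            
            
            

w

            
            
     ...##  
    ....##  
    ....##  
    ....##  
    ..@.##  
    ######  
    ######  
            
            
            

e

            
            
    ...##   
   ....##   
   ....##   
   ....##   
   ...@##   
   ######   
   ######   
            
            
            

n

            
            
            
    ...##   
   ....##   
   ....##   
   ...@##   
   ....##   
   ######   
   ######   
            
            


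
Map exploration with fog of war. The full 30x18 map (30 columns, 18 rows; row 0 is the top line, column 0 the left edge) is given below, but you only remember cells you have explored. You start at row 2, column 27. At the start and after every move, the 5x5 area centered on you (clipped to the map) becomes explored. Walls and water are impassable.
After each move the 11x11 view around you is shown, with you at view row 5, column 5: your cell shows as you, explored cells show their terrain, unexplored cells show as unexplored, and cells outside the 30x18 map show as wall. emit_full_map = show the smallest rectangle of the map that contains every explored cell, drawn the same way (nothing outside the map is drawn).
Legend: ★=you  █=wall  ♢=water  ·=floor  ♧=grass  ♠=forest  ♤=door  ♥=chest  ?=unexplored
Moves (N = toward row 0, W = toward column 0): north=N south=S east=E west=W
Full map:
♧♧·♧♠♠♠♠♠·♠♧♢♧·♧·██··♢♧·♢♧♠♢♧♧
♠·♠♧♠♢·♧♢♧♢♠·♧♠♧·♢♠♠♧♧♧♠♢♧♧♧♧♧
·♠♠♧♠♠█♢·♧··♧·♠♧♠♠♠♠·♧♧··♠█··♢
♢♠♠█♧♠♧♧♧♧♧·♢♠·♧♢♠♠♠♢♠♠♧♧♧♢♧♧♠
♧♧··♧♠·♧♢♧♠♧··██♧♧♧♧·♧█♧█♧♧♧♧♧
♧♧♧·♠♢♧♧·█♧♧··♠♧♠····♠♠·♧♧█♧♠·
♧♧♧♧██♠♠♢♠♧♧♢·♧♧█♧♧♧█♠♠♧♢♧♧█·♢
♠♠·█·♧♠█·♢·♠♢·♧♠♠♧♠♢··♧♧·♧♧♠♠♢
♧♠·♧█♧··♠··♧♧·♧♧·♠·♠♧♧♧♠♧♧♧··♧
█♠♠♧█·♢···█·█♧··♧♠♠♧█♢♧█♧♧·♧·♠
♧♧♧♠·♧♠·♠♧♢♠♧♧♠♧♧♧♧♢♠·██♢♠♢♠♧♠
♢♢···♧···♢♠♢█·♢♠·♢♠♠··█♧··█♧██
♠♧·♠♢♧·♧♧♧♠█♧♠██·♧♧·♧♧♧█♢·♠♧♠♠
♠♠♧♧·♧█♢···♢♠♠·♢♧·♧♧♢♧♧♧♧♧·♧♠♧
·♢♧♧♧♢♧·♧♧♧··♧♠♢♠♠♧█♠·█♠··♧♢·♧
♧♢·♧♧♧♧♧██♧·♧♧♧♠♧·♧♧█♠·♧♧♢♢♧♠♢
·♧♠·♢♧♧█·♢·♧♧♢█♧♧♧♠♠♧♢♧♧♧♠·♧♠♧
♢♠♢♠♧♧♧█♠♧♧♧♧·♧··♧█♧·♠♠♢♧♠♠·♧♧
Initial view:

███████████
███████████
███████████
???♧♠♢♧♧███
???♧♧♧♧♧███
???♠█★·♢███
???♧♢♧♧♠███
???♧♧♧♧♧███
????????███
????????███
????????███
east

███████████
███████████
███████████
??♧♠♢♧♧████
??♧♧♧♧♧████
??♠█·★♢████
??♧♢♧♧♠████
??♧♧♧♧♧████
???????████
???????████
???????████

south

███████████
███████████
??♧♠♢♧♧████
??♧♧♧♧♧████
??♠█··♢████
??♧♢♧★♠████
??♧♧♧♧♧████
???█♧♠·████
???????████
???????████
???????████

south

███████████
??♧♠♢♧♧████
??♧♧♧♧♧████
??♠█··♢████
??♧♢♧♧♠████
??♧♧♧★♧████
???█♧♠·████
???♧█·♢████
???????████
???????████
???????████

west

███████████
???♧♠♢♧♧███
???♧♧♧♧♧███
???♠█··♢███
???♧♢♧♧♠███
???♧♧★♧♧███
???♧█♧♠·███
???♧♧█·♢███
????????███
????????███
????????███

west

███████████
????♧♠♢♧♧██
????♧♧♧♧♧██
???·♠█··♢██
???♧♧♢♧♧♠██
???█♧★♧♧♧██
???♧♧█♧♠·██
???♢♧♧█·♢██
?????????██
?????????██
?????????██

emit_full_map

?♧♠♢♧♧
?♧♧♧♧♧
·♠█··♢
♧♧♢♧♧♠
█♧★♧♧♧
♧♧█♧♠·
♢♧♧█·♢

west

███████████
?????♧♠♢♧♧█
?????♧♧♧♧♧█
???··♠█··♢█
???♧♧♧♢♧♧♠█
???♧█★♧♧♧♧█
???·♧♧█♧♠·█
???♧♢♧♧█·♢█
??????????█
??????????█
??????????█

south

?????♧♠♢♧♧█
?????♧♧♧♧♧█
???··♠█··♢█
???♧♧♧♢♧♧♠█
???♧█♧♧♧♧♧█
???·♧★█♧♠·█
???♧♢♧♧█·♢█
???♧·♧♧♠??█
??????????█
??????????█
??????????█

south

?????♧♧♧♧♧█
???··♠█··♢█
???♧♧♧♢♧♧♠█
???♧█♧♧♧♧♧█
???·♧♧█♧♠·█
???♧♢★♧█·♢█
???♧·♧♧♠??█
???♠♧♧♧·??█
??????????█
??????????█
??????????█

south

???··♠█··♢█
???♧♧♧♢♧♧♠█
???♧█♧♧♧♧♧█
???·♧♧█♧♠·█
???♧♢♧♧█·♢█
???♧·★♧♠??█
???♠♧♧♧·??█
???█♧♧·♧??█
??????????█
??????????█
??????????█

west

????··♠█··♢
????♧♧♧♢♧♧♠
????♧█♧♧♧♧♧
???♠·♧♧█♧♠·
???♠♧♢♧♧█·♢
???♧♧★♧♧♠??
???♧♠♧♧♧·??
???♧█♧♧·♧??
???????????
???????????
???????????

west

?????··♠█··
?????♧♧♧♢♧♧
?????♧█♧♧♧♧
???♠♠·♧♧█♧♠
???♠♠♧♢♧♧█·
???·♧★·♧♧♠?
???♧♧♠♧♧♧·?
???♢♧█♧♧·♧?
???????????
???????????
???????????

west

??????··♠█·
??????♧♧♧♢♧
??????♧█♧♧♧
???·♠♠·♧♧█♧
???█♠♠♧♢♧♧█
???··★♧·♧♧♠
???♧♧♧♠♧♧♧·
???█♢♧█♧♧·♧
???????????
???????????
???????????

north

????????♧♧♧
??????··♠█·
??????♧♧♧♢♧
???·♧█♧█♧♧♧
???·♠♠·♧♧█♧
???█♠★♧♢♧♧█
???··♧♧·♧♧♠
???♧♧♧♠♧♧♧·
???█♢♧█♧♧·♧
???????????
???????????

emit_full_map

?????♧♠♢♧♧
?????♧♧♧♧♧
???··♠█··♢
???♧♧♧♢♧♧♠
·♧█♧█♧♧♧♧♧
·♠♠·♧♧█♧♠·
█♠★♧♢♧♧█·♢
··♧♧·♧♧♠??
♧♧♧♠♧♧♧·??
█♢♧█♧♧·♧??

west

?????????♧♧
???????··♠█
???????♧♧♧♢
???♧·♧█♧█♧♧
???··♠♠·♧♧█
???♧█★♠♧♢♧♧
???♢··♧♧·♧♧
???♠♧♧♧♠♧♧♧
????█♢♧█♧♧·
???????????
???????????

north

?????????♧♠
?????????♧♧
???????··♠█
???♠♢♠♠♧♧♧♢
???♧·♧█♧█♧♧
???··★♠·♧♧█
???♧█♠♠♧♢♧♧
???♢··♧♧·♧♧
???♠♧♧♧♠♧♧♧
????█♢♧█♧♧·
???????????

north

███████████
?????????♧♠
?????????♧♧
???♠·♧♧··♠█
???♠♢♠♠♧♧♧♢
???♧·★█♧█♧♧
???··♠♠·♧♧█
???♧█♠♠♧♢♧♧
???♢··♧♧·♧♧
???♠♧♧♧♠♧♧♧
????█♢♧█♧♧·

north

███████████
███████████
?????????♧♠
???♠♧♧♧♠?♧♧
???♠·♧♧··♠█
???♠♢★♠♧♧♧♢
???♧·♧█♧█♧♧
???··♠♠·♧♧█
???♧█♠♠♧♢♧♧
???♢··♧♧·♧♧
???♠♧♧♧♠♧♧♧

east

███████████
███████████
????????♧♠♢
??♠♧♧♧♠♢♧♧♧
??♠·♧♧··♠█·
??♠♢♠★♧♧♧♢♧
??♧·♧█♧█♧♧♧
??··♠♠·♧♧█♧
??♧█♠♠♧♢♧♧█
??♢··♧♧·♧♧♠
??♠♧♧♧♠♧♧♧·

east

███████████
███████████
???????♧♠♢♧
?♠♧♧♧♠♢♧♧♧♧
?♠·♧♧··♠█··
?♠♢♠♠★♧♧♢♧♧
?♧·♧█♧█♧♧♧♧
?··♠♠·♧♧█♧♠
?♧█♠♠♧♢♧♧█·
?♢··♧♧·♧♧♠?
?♠♧♧♧♠♧♧♧·?

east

███████████
███████████
??????♧♠♢♧♧
♠♧♧♧♠♢♧♧♧♧♧
♠·♧♧··♠█··♢
♠♢♠♠♧★♧♢♧♧♠
♧·♧█♧█♧♧♧♧♧
··♠♠·♧♧█♧♠·
♧█♠♠♧♢♧♧█·♢
♢··♧♧·♧♧♠??
♠♧♧♧♠♧♧♧·??

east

███████████
███████████
?????♧♠♢♧♧█
♧♧♧♠♢♧♧♧♧♧█
·♧♧··♠█··♢█
♢♠♠♧♧★♢♧♧♠█
·♧█♧█♧♧♧♧♧█
·♠♠·♧♧█♧♠·█
█♠♠♧♢♧♧█·♢█
··♧♧·♧♧♠??█
♧♧♧♠♧♧♧·??█

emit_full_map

??????♧♠♢♧♧
♠♧♧♧♠♢♧♧♧♧♧
♠·♧♧··♠█··♢
♠♢♠♠♧♧★♢♧♧♠
♧·♧█♧█♧♧♧♧♧
··♠♠·♧♧█♧♠·
♧█♠♠♧♢♧♧█·♢
♢··♧♧·♧♧♠??
♠♧♧♧♠♧♧♧·??
?█♢♧█♧♧·♧??

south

███████████
?????♧♠♢♧♧█
♧♧♧♠♢♧♧♧♧♧█
·♧♧··♠█··♢█
♢♠♠♧♧♧♢♧♧♠█
·♧█♧█★♧♧♧♧█
·♠♠·♧♧█♧♠·█
█♠♠♧♢♧♧█·♢█
··♧♧·♧♧♠??█
♧♧♧♠♧♧♧·??█
█♢♧█♧♧·♧??█

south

?????♧♠♢♧♧█
♧♧♧♠♢♧♧♧♧♧█
·♧♧··♠█··♢█
♢♠♠♧♧♧♢♧♧♠█
·♧█♧█♧♧♧♧♧█
·♠♠·♧★█♧♠·█
█♠♠♧♢♧♧█·♢█
··♧♧·♧♧♠??█
♧♧♧♠♧♧♧·??█
█♢♧█♧♧·♧??█
??????????█

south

♧♧♧♠♢♧♧♧♧♧█
·♧♧··♠█··♢█
♢♠♠♧♧♧♢♧♧♠█
·♧█♧█♧♧♧♧♧█
·♠♠·♧♧█♧♠·█
█♠♠♧♢★♧█·♢█
··♧♧·♧♧♠??█
♧♧♧♠♧♧♧·??█
█♢♧█♧♧·♧??█
??????????█
??????????█

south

·♧♧··♠█··♢█
♢♠♠♧♧♧♢♧♧♠█
·♧█♧█♧♧♧♧♧█
·♠♠·♧♧█♧♠·█
█♠♠♧♢♧♧█·♢█
··♧♧·★♧♠??█
♧♧♧♠♧♧♧·??█
█♢♧█♧♧·♧??█
??????????█
??????????█
??????????█

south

♢♠♠♧♧♧♢♧♧♠█
·♧█♧█♧♧♧♧♧█
·♠♠·♧♧█♧♠·█
█♠♠♧♢♧♧█·♢█
··♧♧·♧♧♠??█
♧♧♧♠♧★♧·??█
█♢♧█♧♧·♧??█
???█♢♠♢♠??█
??????????█
??????????█
??????????█

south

·♧█♧█♧♧♧♧♧█
·♠♠·♧♧█♧♠·█
█♠♠♧♢♧♧█·♢█
··♧♧·♧♧♠??█
♧♧♧♠♧♧♧·??█
█♢♧█♧★·♧??█
???█♢♠♢♠??█
???♧··█♧??█
??????????█
??????????█
??????????█

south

·♠♠·♧♧█♧♠·█
█♠♠♧♢♧♧█·♢█
··♧♧·♧♧♠??█
♧♧♧♠♧♧♧·??█
█♢♧█♧♧·♧??█
???█♢★♢♠??█
???♧··█♧??█
???█♢·♠♧??█
??????????█
??????????█
??????????█

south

█♠♠♧♢♧♧█·♢█
··♧♧·♧♧♠??█
♧♧♧♠♧♧♧·??█
█♢♧█♧♧·♧??█
???█♢♠♢♠??█
???♧·★█♧??█
???█♢·♠♧??█
???♧♧♧·♧??█
??????????█
??????????█
??????????█

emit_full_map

??????♧♠♢♧♧
♠♧♧♧♠♢♧♧♧♧♧
♠·♧♧··♠█··♢
♠♢♠♠♧♧♧♢♧♧♠
♧·♧█♧█♧♧♧♧♧
··♠♠·♧♧█♧♠·
♧█♠♠♧♢♧♧█·♢
♢··♧♧·♧♧♠??
♠♧♧♧♠♧♧♧·??
?█♢♧█♧♧·♧??
????█♢♠♢♠??
????♧·★█♧??
????█♢·♠♧??
????♧♧♧·♧??

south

··♧♧·♧♧♠??█
♧♧♧♠♧♧♧·??█
█♢♧█♧♧·♧??█
???█♢♠♢♠??█
???♧··█♧??█
???█♢★♠♧??█
???♧♧♧·♧??█
???♠··♧♢??█
??????????█
??????????█
??????????█

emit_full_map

??????♧♠♢♧♧
♠♧♧♧♠♢♧♧♧♧♧
♠·♧♧··♠█··♢
♠♢♠♠♧♧♧♢♧♧♠
♧·♧█♧█♧♧♧♧♧
··♠♠·♧♧█♧♠·
♧█♠♠♧♢♧♧█·♢
♢··♧♧·♧♧♠??
♠♧♧♧♠♧♧♧·??
?█♢♧█♧♧·♧??
????█♢♠♢♠??
????♧··█♧??
????█♢★♠♧??
????♧♧♧·♧??
????♠··♧♢??


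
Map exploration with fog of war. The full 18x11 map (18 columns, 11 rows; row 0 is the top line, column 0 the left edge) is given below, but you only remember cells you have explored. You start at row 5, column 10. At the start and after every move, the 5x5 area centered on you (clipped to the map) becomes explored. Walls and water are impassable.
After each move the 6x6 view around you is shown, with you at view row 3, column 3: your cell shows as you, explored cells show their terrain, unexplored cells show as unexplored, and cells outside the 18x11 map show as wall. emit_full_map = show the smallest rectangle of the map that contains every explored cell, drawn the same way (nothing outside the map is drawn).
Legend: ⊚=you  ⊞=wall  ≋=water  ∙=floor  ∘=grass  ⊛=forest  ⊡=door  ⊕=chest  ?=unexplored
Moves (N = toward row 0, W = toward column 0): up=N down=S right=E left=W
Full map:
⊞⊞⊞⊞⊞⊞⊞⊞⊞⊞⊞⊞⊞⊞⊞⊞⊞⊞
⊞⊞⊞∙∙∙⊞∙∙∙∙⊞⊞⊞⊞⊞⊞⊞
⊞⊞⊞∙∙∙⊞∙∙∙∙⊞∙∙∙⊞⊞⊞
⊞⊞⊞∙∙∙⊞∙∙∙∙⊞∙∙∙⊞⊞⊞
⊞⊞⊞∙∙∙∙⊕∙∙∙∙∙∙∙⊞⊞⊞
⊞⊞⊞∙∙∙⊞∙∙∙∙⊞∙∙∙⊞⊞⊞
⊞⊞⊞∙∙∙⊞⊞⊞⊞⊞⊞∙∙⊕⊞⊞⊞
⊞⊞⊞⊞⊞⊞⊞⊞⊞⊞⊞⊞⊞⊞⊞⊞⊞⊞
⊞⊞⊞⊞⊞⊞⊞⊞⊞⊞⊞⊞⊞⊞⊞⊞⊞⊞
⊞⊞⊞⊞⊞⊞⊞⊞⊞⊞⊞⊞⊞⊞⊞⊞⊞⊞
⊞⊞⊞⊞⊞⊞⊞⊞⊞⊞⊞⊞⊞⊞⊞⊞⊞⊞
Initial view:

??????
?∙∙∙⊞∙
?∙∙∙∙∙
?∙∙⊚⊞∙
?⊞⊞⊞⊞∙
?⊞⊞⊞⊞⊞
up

??????
?∙∙∙⊞∙
?∙∙∙⊞∙
?∙∙⊚∙∙
?∙∙∙⊞∙
?⊞⊞⊞⊞∙

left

??????
?∙∙∙∙⊞
?∙∙∙∙⊞
?⊕∙⊚∙∙
?∙∙∙∙⊞
?⊞⊞⊞⊞⊞

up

??????
?∙∙∙∙⊞
?∙∙∙∙⊞
?∙∙⊚∙⊞
?⊕∙∙∙∙
?∙∙∙∙⊞

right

??????
∙∙∙∙⊞⊞
∙∙∙∙⊞∙
∙∙∙⊚⊞∙
⊕∙∙∙∙∙
∙∙∙∙⊞∙

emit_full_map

∙∙∙∙⊞⊞
∙∙∙∙⊞∙
∙∙∙⊚⊞∙
⊕∙∙∙∙∙
∙∙∙∙⊞∙
⊞⊞⊞⊞⊞∙
?⊞⊞⊞⊞⊞

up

⊞⊞⊞⊞⊞⊞
?⊞⊞⊞⊞⊞
∙∙∙∙⊞⊞
∙∙∙⊚⊞∙
∙∙∙∙⊞∙
⊕∙∙∙∙∙

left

⊞⊞⊞⊞⊞⊞
?⊞⊞⊞⊞⊞
?∙∙∙∙⊞
?∙∙⊚∙⊞
?∙∙∙∙⊞
?⊕∙∙∙∙

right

⊞⊞⊞⊞⊞⊞
⊞⊞⊞⊞⊞⊞
∙∙∙∙⊞⊞
∙∙∙⊚⊞∙
∙∙∙∙⊞∙
⊕∙∙∙∙∙

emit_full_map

⊞⊞⊞⊞⊞⊞
∙∙∙∙⊞⊞
∙∙∙⊚⊞∙
∙∙∙∙⊞∙
⊕∙∙∙∙∙
∙∙∙∙⊞∙
⊞⊞⊞⊞⊞∙
?⊞⊞⊞⊞⊞


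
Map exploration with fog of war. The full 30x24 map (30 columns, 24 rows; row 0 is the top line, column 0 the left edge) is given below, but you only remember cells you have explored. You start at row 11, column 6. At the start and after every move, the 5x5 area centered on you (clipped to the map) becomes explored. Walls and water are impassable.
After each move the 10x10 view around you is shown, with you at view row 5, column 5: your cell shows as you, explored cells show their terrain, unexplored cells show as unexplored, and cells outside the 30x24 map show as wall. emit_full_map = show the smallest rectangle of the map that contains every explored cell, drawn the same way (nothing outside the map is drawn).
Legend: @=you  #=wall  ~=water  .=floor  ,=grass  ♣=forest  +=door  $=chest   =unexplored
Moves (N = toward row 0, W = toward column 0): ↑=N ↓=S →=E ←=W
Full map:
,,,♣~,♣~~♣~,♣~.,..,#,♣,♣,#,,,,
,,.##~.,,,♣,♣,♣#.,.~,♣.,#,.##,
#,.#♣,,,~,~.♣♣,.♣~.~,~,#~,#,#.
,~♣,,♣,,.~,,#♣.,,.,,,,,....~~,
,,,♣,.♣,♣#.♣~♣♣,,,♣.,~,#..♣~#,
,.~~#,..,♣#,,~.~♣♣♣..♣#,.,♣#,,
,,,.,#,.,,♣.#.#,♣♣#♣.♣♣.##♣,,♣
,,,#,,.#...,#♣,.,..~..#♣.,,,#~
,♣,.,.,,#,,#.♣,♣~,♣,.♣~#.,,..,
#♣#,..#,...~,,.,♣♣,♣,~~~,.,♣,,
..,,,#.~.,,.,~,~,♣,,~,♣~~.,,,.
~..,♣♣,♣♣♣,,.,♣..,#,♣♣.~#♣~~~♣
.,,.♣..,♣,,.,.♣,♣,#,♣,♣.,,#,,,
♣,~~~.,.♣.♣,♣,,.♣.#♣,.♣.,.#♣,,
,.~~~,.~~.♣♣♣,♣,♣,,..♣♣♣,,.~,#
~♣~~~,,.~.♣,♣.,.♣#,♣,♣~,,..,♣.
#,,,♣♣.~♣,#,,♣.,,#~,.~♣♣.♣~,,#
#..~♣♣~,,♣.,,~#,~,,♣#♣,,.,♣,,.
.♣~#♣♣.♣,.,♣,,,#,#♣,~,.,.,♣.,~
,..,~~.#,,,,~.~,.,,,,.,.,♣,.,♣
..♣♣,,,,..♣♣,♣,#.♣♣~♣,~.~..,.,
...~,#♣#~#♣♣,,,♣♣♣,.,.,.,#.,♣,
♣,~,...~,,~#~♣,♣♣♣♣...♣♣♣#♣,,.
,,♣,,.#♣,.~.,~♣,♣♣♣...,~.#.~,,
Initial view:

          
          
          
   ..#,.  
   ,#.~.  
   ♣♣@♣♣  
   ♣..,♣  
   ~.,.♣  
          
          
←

          
          
          
   ,..#,. 
   ,,#.~. 
   ,♣@,♣♣ 
   .♣..,♣ 
   ~~.,.♣ 
          
          

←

#         
#         
#         
#  #,..#,.
#  ,,,#.~.
#  .,@♣,♣♣
#  ,.♣..,♣
#  ~~~.,.♣
#         
#         

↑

#         
#         
#         
#  ,.,.,  
#  #,..#,.
#  ,,@#.~.
#  .,♣♣,♣♣
#  ,.♣..,♣
#  ~~~.,.♣
#         

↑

#         
#         
#         
#  ,#,,.  
#  ,.,.,  
#  #,@.#,.
#  ,,,#.~.
#  .,♣♣,♣♣
#  ,.♣..,♣
#  ~~~.,.♣

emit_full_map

,#,,.  
,.,.,  
#,@.#,.
,,,#.~.
.,♣♣,♣♣
,.♣..,♣
~~~.,.♣

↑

#         
#         
#         
#  ,.,#,  
#  ,#,,.  
#  ,.@.,  
#  #,..#,.
#  ,,,#.~.
#  .,♣♣,♣♣
#  ,.♣..,♣

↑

#         
#         
#         
#  ~~#,.  
#  ,.,#,  
#  ,#@,.  
#  ,.,.,  
#  #,..#,.
#  ,,,#.~.
#  .,♣♣,♣♣

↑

#         
#         
#         
#  ,♣,.♣  
#  ~~#,.  
#  ,.@#,  
#  ,#,,.  
#  ,.,.,  
#  #,..#,.
#  ,,,#.~.

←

##        
##        
##        
## ,,♣,.♣ 
## .~~#,. 
## ,,@,#, 
## ,,#,,. 
## ♣,.,., 
##  #,..#,
##  ,,,#.~

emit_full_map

,,♣,.♣  
.~~#,.  
,,@,#,  
,,#,,.  
♣,.,.,  
 #,..#,.
 ,,,#.~.
 .,♣♣,♣♣
 ,.♣..,♣
 ~~~.,.♣

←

###       
###       
###       
###,,,♣,.♣
###,.~~#,.
###,,@.,#,
###,,,#,,.
###,♣,.,.,
###  #,..#
###  ,,,#.

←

####      
####      
####      
####,,,♣,.
####,.~~#,
####,@,.,#
####,,,#,,
####,♣,.,.
####  #,..
####  ,,,#

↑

####      
####      
####      
####,~♣,  
####,,,♣,.
####,@~~#,
####,,,.,#
####,,,#,,
####,♣,.,.
####  #,..

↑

##########
####      
####      
#####,.#  
####,~♣,  
####,@,♣,.
####,.~~#,
####,,,.,#
####,,,#,,
####,♣,.,.

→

##########
###       
###       
####,.#♣  
###,~♣,,  
###,,@♣,.♣
###,.~~#,.
###,,,.,#,
###,,,#,,.
###,♣,.,.,

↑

##########
##########
###       
###,,.##  
####,.#♣  
###,~@,,  
###,,,♣,.♣
###,.~~#,.
###,,,.,#,
###,,,#,,.

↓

##########
###       
###,,.##  
####,.#♣  
###,~♣,,  
###,,@♣,.♣
###,.~~#,.
###,,,.,#,
###,,,#,,.
###,♣,.,.,

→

##########
##        
##,,.##   
###,.#♣,  
##,~♣,,♣  
##,,,@,.♣ 
##,.~~#,. 
##,,,.,#, 
##,,,#,,. 
##,♣,.,., 

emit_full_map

,,.##    
#,.#♣,   
,~♣,,♣   
,,,@,.♣  
,.~~#,.  
,,,.,#,  
,,,#,,.  
,♣,.,.,  
  #,..#,.
  ,,,#.~.
  .,♣♣,♣♣
  ,.♣..,♣
  ~~~.,.♣

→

##########
#         
#,,.##    
##,.#♣,,  
#,~♣,,♣,  
#,,,♣@.♣  
#,.~~#,.  
#,,,.,#,  
#,,,#,,.  
#,♣,.,.,  

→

##########
          
,,.##     
#,.#♣,,,  
,~♣,,♣,,  
,,,♣,@♣,  
,.~~#,..  
,,,.,#,.  
,,,#,,.   
,♣,.,.,   

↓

          
,,.##     
#,.#♣,,,  
,~♣,,♣,,  
,,,♣,.♣,  
,.~~#@..  
,,,.,#,.  
,,,#,,.#  
,♣,.,.,   
  #,..#,. 

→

          
,.##      
,.#♣,,,   
~♣,,♣,,.  
,,♣,.♣,♣  
.~~#,@.,  
,,.,#,.,  
,,#,,.#.  
♣,.,.,    
 #,..#,.  

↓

,.##      
,.#♣,,,   
~♣,,♣,,.  
,,♣,.♣,♣  
.~~#,..,  
,,.,#@.,  
,,#,,.#.  
♣,.,.,,#  
 #,..#,.  
 ,,,#.~.  

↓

,.#♣,,,   
~♣,,♣,,.  
,,♣,.♣,♣  
.~~#,..,  
,,.,#,.,  
,,#,,@#.  
♣,.,.,,#  
 #,..#,.  
 ,,,#.~.  
 .,♣♣,♣♣  

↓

~♣,,♣,,.  
,,♣,.♣,♣  
.~~#,..,  
,,.,#,.,  
,,#,,.#.  
♣,.,.@,#  
 #,..#,.  
 ,,,#.~.  
 .,♣♣,♣♣  
 ,.♣..,♣  

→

♣,,♣,,.   
,♣,.♣,♣   
~~#,..,   
,.,#,.,,  
,#,,.#..  
,.,.,@#,  
#,..#,..  
,,,#.~.,  
.,♣♣,♣♣   
,.♣..,♣   

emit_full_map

,,.##     
#,.#♣,,,  
,~♣,,♣,,. 
,,,♣,.♣,♣ 
,.~~#,.., 
,,,.,#,.,,
,,,#,,.#..
,♣,.,.,@#,
  #,..#,..
  ,,,#.~.,
  .,♣♣,♣♣ 
  ,.♣..,♣ 
  ~~~.,.♣ 


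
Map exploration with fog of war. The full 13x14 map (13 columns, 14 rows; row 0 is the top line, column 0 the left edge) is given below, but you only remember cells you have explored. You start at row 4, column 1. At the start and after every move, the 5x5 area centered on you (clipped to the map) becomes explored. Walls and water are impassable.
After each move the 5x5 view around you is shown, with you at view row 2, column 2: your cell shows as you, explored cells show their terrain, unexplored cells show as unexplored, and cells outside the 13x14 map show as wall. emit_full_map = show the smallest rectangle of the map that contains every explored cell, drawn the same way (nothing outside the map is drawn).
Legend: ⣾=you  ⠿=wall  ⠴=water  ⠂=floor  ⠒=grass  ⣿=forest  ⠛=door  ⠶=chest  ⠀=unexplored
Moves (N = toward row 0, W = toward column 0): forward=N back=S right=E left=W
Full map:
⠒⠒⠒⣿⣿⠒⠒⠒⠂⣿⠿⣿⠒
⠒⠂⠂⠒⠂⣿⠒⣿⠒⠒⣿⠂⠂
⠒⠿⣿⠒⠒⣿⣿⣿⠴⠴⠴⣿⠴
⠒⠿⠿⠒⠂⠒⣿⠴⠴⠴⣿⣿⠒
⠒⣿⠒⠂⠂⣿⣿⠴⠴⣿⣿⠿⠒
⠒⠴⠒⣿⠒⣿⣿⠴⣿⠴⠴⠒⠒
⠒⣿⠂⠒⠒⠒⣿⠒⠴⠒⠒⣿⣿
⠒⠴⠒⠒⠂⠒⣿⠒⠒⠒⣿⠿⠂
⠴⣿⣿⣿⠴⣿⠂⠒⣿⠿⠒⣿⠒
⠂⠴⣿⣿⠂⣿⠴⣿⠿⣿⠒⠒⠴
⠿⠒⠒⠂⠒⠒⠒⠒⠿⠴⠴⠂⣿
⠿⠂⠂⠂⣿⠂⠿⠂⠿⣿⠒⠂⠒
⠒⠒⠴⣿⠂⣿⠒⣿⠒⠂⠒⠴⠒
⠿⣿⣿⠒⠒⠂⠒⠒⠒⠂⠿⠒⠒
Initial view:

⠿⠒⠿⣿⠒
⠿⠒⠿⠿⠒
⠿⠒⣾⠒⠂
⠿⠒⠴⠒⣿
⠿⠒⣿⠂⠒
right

⠒⠿⣿⠒⠒
⠒⠿⠿⠒⠂
⠒⣿⣾⠂⠂
⠒⠴⠒⣿⠒
⠒⣿⠂⠒⠒

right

⠿⣿⠒⠒⣿
⠿⠿⠒⠂⠒
⣿⠒⣾⠂⣿
⠴⠒⣿⠒⣿
⣿⠂⠒⠒⠒

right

⣿⠒⠒⣿⣿
⠿⠒⠂⠒⣿
⠒⠂⣾⣿⣿
⠒⣿⠒⣿⣿
⠂⠒⠒⠒⣿

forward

⠂⠒⠂⣿⠒
⣿⠒⠒⣿⣿
⠿⠒⣾⠒⣿
⠒⠂⠂⣿⣿
⠒⣿⠒⣿⣿

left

⠂⠂⠒⠂⣿
⠿⣿⠒⠒⣿
⠿⠿⣾⠂⠒
⣿⠒⠂⠂⣿
⠴⠒⣿⠒⣿

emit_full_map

⠀⠂⠂⠒⠂⣿⠒
⠒⠿⣿⠒⠒⣿⣿
⠒⠿⠿⣾⠂⠒⣿
⠒⣿⠒⠂⠂⣿⣿
⠒⠴⠒⣿⠒⣿⣿
⠒⣿⠂⠒⠒⠒⣿

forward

⠒⠒⣿⣿⠒
⠂⠂⠒⠂⣿
⠿⣿⣾⠒⣿
⠿⠿⠒⠂⠒
⣿⠒⠂⠂⣿

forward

⠿⠿⠿⠿⠿
⠒⠒⣿⣿⠒
⠂⠂⣾⠂⣿
⠿⣿⠒⠒⣿
⠿⠿⠒⠂⠒

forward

⠿⠿⠿⠿⠿
⠿⠿⠿⠿⠿
⠒⠒⣾⣿⠒
⠂⠂⠒⠂⣿
⠿⣿⠒⠒⣿

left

⠿⠿⠿⠿⠿
⠿⠿⠿⠿⠿
⠒⠒⣾⣿⣿
⠒⠂⠂⠒⠂
⠒⠿⣿⠒⠒

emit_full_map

⠒⠒⣾⣿⣿⠒⠀
⠒⠂⠂⠒⠂⣿⠒
⠒⠿⣿⠒⠒⣿⣿
⠒⠿⠿⠒⠂⠒⣿
⠒⣿⠒⠂⠂⣿⣿
⠒⠴⠒⣿⠒⣿⣿
⠒⣿⠂⠒⠒⠒⣿

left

⠿⠿⠿⠿⠿
⠿⠿⠿⠿⠿
⠿⠒⣾⠒⣿
⠿⠒⠂⠂⠒
⠿⠒⠿⣿⠒

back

⠿⠿⠿⠿⠿
⠿⠒⠒⠒⣿
⠿⠒⣾⠂⠒
⠿⠒⠿⣿⠒
⠿⠒⠿⠿⠒

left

⠿⠿⠿⠿⠿
⠿⠿⠒⠒⠒
⠿⠿⣾⠂⠂
⠿⠿⠒⠿⣿
⠿⠿⠒⠿⠿

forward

⠿⠿⠿⠿⠿
⠿⠿⠿⠿⠿
⠿⠿⣾⠒⠒
⠿⠿⠒⠂⠂
⠿⠿⠒⠿⣿

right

⠿⠿⠿⠿⠿
⠿⠿⠿⠿⠿
⠿⠒⣾⠒⣿
⠿⠒⠂⠂⠒
⠿⠒⠿⣿⠒

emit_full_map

⠒⣾⠒⣿⣿⠒⠀
⠒⠂⠂⠒⠂⣿⠒
⠒⠿⣿⠒⠒⣿⣿
⠒⠿⠿⠒⠂⠒⣿
⠒⣿⠒⠂⠂⣿⣿
⠒⠴⠒⣿⠒⣿⣿
⠒⣿⠂⠒⠒⠒⣿


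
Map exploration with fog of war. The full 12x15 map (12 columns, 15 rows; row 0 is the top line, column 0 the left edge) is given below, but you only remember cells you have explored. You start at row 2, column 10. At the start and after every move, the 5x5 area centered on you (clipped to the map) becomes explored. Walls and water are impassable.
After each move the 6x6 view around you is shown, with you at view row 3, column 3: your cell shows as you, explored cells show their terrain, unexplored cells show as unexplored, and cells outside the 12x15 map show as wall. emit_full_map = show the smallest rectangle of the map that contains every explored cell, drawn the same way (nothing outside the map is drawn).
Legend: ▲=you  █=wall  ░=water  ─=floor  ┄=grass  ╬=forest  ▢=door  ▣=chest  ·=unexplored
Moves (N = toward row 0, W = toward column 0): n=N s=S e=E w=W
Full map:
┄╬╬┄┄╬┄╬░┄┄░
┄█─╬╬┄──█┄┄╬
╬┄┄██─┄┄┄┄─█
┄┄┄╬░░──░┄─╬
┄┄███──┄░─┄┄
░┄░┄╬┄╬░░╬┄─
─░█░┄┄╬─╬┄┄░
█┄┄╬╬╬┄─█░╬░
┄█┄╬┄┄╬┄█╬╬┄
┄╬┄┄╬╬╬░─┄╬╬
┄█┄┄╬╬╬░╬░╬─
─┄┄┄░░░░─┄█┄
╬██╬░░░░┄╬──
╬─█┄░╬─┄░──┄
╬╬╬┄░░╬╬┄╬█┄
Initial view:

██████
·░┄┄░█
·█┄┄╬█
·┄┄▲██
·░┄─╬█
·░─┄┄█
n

██████
██████
·░┄┄░█
·█┄▲╬█
·┄┄─██
·░┄─╬█

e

██████
██████
░┄┄░██
█┄┄▲██
┄┄─███
░┄─╬██

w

██████
██████
·░┄┄░█
·█┄▲╬█
·┄┄─██
·░┄─╬█

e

██████
██████
░┄┄░██
█┄┄▲██
┄┄─███
░┄─╬██

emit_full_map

░┄┄░
█┄┄▲
┄┄─█
░┄─╬
░─┄┄


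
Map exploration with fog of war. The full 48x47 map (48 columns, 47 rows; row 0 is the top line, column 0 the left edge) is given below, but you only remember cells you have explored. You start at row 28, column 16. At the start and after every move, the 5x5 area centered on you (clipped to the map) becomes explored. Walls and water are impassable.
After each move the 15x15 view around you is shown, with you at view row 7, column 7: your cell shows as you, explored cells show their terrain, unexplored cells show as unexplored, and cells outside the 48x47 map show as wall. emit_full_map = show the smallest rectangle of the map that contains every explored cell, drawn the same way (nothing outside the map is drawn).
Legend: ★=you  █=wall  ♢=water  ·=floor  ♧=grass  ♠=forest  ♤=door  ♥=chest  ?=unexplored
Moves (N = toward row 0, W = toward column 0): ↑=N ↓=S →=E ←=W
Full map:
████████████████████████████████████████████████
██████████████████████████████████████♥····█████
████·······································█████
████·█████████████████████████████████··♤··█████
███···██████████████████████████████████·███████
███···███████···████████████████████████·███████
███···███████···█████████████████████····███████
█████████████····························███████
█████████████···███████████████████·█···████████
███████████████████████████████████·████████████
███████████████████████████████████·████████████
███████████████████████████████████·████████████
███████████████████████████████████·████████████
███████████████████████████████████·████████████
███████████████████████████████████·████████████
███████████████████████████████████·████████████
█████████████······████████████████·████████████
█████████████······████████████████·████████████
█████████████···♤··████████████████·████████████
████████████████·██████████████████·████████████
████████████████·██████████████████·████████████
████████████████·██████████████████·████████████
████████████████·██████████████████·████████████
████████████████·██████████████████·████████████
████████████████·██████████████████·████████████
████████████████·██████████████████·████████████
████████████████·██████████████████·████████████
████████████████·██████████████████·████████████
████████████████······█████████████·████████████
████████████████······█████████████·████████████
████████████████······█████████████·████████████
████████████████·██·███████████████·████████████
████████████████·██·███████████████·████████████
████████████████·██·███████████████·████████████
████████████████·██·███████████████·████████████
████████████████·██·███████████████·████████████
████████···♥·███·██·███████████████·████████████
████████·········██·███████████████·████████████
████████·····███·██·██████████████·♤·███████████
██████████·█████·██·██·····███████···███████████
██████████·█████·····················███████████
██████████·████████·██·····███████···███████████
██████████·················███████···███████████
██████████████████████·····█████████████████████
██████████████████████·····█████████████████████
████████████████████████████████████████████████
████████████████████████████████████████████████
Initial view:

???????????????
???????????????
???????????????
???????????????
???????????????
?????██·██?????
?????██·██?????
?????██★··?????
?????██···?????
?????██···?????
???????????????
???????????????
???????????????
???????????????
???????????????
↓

???????????????
???????????????
???????????????
???????????????
?????██·██?????
?????██·██?????
?????██···?????
?????██★··?????
?????██···?????
?????██·██?????
???????????????
???????????????
???????????????
???????????????
???????????????

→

???????????????
???????????????
???????????????
???????????????
????██·██??????
????██·███?????
????██····?????
????██·★··?????
????██····?????
????██·██·?????
???????????????
???????????????
???????????????
???????????????
???????????????

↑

???????????????
???????????????
???????????????
???????????????
???????????????
????██·███?????
????██·███?????
????██·★··?????
????██····?????
????██····?????
????██·██·?????
???????????????
???????????????
???????????????
???????????????

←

???????????????
???????????????
???????????????
???????????????
???????????????
?????██·███????
?????██·███????
?????██★···????
?????██····????
?????██····????
?????██·██·????
???????????????
???????????????
???????????????
???????????????

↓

???????????????
???????????????
???????????????
???????????????
?????██·███????
?????██·███????
?????██····????
?????██★···????
?????██····????
?????██·██·????
???????????????
???????????????
???????????????
???????????????
???????????????

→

???????????????
???????????????
???????????????
???????????????
????██·███?????
????██·███?????
????██····?????
????██·★··?????
????██····?????
????██·██·?????
???????????????
???????????????
???????????????
???????????????
???????????????

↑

???????????????
???????????????
???????????????
???????????????
???????????????
????██·███?????
????██·███?????
????██·★··?????
????██····?????
????██····?????
????██·██·?????
???????????????
???????????????
???????????????
???????????????

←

???????????????
???????????????
???????????????
???????????????
???????????????
?????██·███????
?????██·███????
?????██★···????
?????██····????
?????██····????
?????██·██·????
???????????????
???????????????
???????????????
???????????????

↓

???????????????
???????????????
???????????????
???????????????
?????██·███????
?????██·███????
?????██····????
?????██★···????
?????██····????
?????██·██·????
???????????????
???????????????
???????????????
???????????????
???????????????

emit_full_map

██·███
██·███
██····
██★···
██····
██·██·

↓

???????????????
???????????????
???????????????
?????██·███????
?????██·███????
?????██····????
?????██····????
?????██★···????
?????██·██·????
?????██·██?????
???????????????
???????????????
???????????????
???????????????
???????????????

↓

???????????????
???????????????
?????██·███????
?????██·███????
?????██····????
?????██····????
?????██····????
?????██★██·????
?????██·██?????
?????██·██?????
???????????????
???????????????
???????????????
???????????????
???????????????

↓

???????????????
?????██·███????
?????██·███????
?????██····????
?????██····????
?????██····????
?????██·██·????
?????██★██?????
?????██·██?????
?????██·██?????
???????????????
???????????????
???????????????
???????????????
???????????????

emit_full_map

██·███
██·███
██····
██····
██····
██·██·
██★██?
██·██?
██·██?
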